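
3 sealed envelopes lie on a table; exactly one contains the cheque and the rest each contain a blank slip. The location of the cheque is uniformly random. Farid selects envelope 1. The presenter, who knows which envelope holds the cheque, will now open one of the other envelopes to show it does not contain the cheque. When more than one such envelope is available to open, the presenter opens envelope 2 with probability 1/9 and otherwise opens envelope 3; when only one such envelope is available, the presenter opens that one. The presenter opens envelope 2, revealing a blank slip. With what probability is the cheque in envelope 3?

9/10

Consider each possible location of the cheque in turn.
If it is in envelope 1 (prior 1/3): envelope 2 is available, opened with probability 1/9; weight (1/3)·(1/9) = 1/27.
If it is in envelope 2 (prior 1/3): the presenter opened envelope 2, so this case is ruled out; weight (1/3)·0 = 0.
If it is in envelope 3 (prior 1/3): only envelope 2 is available, probability 1; weight (1/3)·1 = 1/3.
The weights sum to 10/27.
So P(the cheque in envelope 3 | the presenter opened envelope 2) = (1/3) / (10/27) = 9/10.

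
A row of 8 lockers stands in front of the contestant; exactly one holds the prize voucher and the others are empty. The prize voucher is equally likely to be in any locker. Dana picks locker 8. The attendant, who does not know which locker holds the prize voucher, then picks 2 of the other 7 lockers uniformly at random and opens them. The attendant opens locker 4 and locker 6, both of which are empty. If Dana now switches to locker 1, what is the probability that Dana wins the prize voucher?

Condition on the true location of the prize voucher.
If it is in any of lockers 1, 2, 3, 5, 7, and 8 (prior 1/8 each): the attendant picks exactly this set with probability 1/21 regardless, and none is the prize; weight (1/8)·(1/21) = 1/168 each.
If it is in either of lockers 4 and 6 (prior 1/8 each): that locker was opened and seen not to hold the prize — ruled out; weight (1/8)·0 = 0 each.
The weights sum to 1/28.
So P(the prize voucher in locker 1 | the attendant opened locker 4 and locker 6) = (1/168) / (1/28) = 1/6.

1/6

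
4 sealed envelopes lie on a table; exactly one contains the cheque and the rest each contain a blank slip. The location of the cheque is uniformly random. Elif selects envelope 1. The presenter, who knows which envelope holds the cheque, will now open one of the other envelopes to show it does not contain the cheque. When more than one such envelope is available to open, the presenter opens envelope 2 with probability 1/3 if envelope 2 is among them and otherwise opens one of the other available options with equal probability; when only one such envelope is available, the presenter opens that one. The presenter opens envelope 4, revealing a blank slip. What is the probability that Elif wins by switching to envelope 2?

Consider each possible location of the cheque in turn.
If it is in envelope 1 (prior 1/4): envelope 2 is available but not opened; envelope 4 gets probability (1 − 1/3)/2 = 1/3; weight (1/4)·(1/3) = 1/12.
If it is in envelope 2 (prior 1/4): envelope 2 holds the prize so is unavailable; the presenter chooses uniformly among the 2 others, probability 1/2; weight (1/4)·(1/2) = 1/8.
If it is in envelope 3 (prior 1/4): envelope 2 is available but not opened, probability 2/3; weight (1/4)·(2/3) = 1/6.
If it is in envelope 4 (prior 1/4): the presenter opened envelope 4, so this case is ruled out; weight (1/4)·0 = 0.
The weights sum to 3/8.
So P(the cheque in envelope 2 | the presenter opened envelope 4) = (1/8) / (3/8) = 1/3.

1/3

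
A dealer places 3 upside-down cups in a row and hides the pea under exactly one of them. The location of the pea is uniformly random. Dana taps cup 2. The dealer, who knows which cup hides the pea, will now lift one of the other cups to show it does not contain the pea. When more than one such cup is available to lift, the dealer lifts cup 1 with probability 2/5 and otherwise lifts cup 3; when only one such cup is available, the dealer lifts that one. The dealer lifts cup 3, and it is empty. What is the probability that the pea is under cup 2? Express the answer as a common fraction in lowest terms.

3/8

Condition on the true location of the pea.
If it is under cup 1 (prior 1/3): only cup 3 is available, probability 1; weight (1/3)·1 = 1/3.
If it is under cup 2 (prior 1/3): cup 1 is available but not opened, probability 3/5; weight (1/3)·(3/5) = 1/5.
If it is under cup 3 (prior 1/3): the dealer opened cup 3, so this case is ruled out; weight (1/3)·0 = 0.
The weights sum to 8/15.
So P(the pea under cup 2 | the dealer opened cup 3) = (1/5) / (8/15) = 3/8.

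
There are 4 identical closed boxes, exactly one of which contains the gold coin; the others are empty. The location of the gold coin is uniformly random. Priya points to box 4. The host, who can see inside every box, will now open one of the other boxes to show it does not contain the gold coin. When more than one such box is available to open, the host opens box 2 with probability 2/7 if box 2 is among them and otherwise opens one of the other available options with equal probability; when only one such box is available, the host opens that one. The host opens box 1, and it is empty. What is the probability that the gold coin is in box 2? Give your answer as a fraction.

Consider each possible location of the gold coin in turn.
If it is in box 1 (prior 1/4): the host opened box 1, so this case is ruled out; weight (1/4)·0 = 0.
If it is in box 2 (prior 1/4): box 2 holds the prize so is unavailable; the host chooses uniformly among the 2 others, probability 1/2; weight (1/4)·(1/2) = 1/8.
If it is in box 3 (prior 1/4): box 2 is available but not opened, probability 5/7; weight (1/4)·(5/7) = 5/28.
If it is in box 4 (prior 1/4): box 2 is available but not opened; box 1 gets probability (1 − 2/7)/2 = 5/14; weight (1/4)·(5/14) = 5/56.
The weights sum to 11/28.
So P(the gold coin in box 2 | the host opened box 1) = (1/8) / (11/28) = 7/22.

7/22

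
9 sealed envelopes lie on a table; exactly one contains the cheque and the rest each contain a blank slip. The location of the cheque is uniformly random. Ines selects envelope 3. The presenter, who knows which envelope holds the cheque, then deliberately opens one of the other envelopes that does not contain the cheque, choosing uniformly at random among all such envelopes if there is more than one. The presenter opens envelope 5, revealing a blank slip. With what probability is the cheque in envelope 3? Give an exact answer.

Apply Bayes' rule, conditioning on where the cheque actually is.
If it is in any of envelopes 1, 2, 4, 6, 7, 8, and 9 (prior 1/9 each): the presenter has 7 equally likely choices, so probability 1/7; weight (1/9)·(1/7) = 1/63 each.
If it is in envelope 3 (prior 1/9): the presenter has 8 equally likely choices, so probability 1/8; weight (1/9)·(1/8) = 1/72.
If it is in envelope 5 (prior 1/9): the presenter opened envelope 5, so this case is ruled out; weight (1/9)·0 = 0.
The weights sum to 1/8.
So P(the cheque in envelope 3 | the presenter opened envelope 5) = (1/72) / (1/8) = 1/9.

1/9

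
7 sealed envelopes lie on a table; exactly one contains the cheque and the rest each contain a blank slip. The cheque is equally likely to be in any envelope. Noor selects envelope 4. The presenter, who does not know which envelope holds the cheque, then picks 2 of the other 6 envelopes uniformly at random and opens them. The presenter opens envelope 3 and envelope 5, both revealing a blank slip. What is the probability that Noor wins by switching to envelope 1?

1/5

Apply Bayes' rule, conditioning on where the cheque actually is.
If it is in any of envelopes 1, 2, 4, 6, and 7 (prior 1/7 each): the presenter picks exactly this set with probability 1/15 regardless, and none is the prize; weight (1/7)·(1/15) = 1/105 each.
If it is in either of envelopes 3 and 5 (prior 1/7 each): that envelope was opened and seen not to hold the prize — ruled out; weight (1/7)·0 = 0 each.
The weights sum to 1/21.
So P(the cheque in envelope 1 | the presenter opened envelope 3 and envelope 5) = (1/105) / (1/21) = 1/5.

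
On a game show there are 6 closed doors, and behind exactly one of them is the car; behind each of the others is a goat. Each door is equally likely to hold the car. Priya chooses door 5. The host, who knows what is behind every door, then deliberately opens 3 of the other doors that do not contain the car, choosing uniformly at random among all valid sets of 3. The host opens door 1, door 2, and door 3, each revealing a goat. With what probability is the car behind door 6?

5/12

Apply Bayes' rule, conditioning on where the car actually is.
If it is behind any of doors 1, 2, and 3 (prior 1/6 each): that door was opened and seen not to hold the prize — ruled out; weight (1/6)·0 = 0 each.
If it is behind either of doors 4 and 6 (prior 1/6 each): the host has 4 equally likely choices, so probability 1/4; weight (1/6)·(1/4) = 1/24 each.
If it is behind door 5 (prior 1/6): the host has 10 equally likely choices, so probability 1/10; weight (1/6)·(1/10) = 1/60.
The weights sum to 1/10.
So P(the car behind door 6 | the host opened door 1, door 2, and door 3) = (1/24) / (1/10) = 5/12.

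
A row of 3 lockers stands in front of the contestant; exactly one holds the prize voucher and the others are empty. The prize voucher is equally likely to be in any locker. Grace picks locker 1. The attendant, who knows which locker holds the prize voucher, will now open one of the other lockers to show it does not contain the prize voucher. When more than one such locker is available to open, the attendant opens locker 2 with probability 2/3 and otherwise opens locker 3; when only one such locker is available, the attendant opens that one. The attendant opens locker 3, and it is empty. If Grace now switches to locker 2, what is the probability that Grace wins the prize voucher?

Condition on the true location of the prize voucher.
If it is in locker 1 (prior 1/3): locker 2 is available but not opened, probability 1/3; weight (1/3)·(1/3) = 1/9.
If it is in locker 2 (prior 1/3): only locker 3 is available, probability 1; weight (1/3)·1 = 1/3.
If it is in locker 3 (prior 1/3): the attendant opened locker 3, so this case is ruled out; weight (1/3)·0 = 0.
The weights sum to 4/9.
So P(the prize voucher in locker 2 | the attendant opened locker 3) = (1/3) / (4/9) = 3/4.

3/4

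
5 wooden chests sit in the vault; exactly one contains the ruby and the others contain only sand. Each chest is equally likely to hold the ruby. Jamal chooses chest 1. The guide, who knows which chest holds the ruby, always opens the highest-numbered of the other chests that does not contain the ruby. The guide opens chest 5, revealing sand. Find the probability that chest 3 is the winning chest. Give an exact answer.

1/4

Consider each possible location of the ruby in turn.
If it is in any of chests 1, 2, 3, and 4 (prior 1/5 each): chest 5 is the highest-numbered option available, probability 1; weight (1/5)·1 = 1/5 each.
If it is in chest 5 (prior 1/5): the guide opened chest 5, so this case is ruled out; weight (1/5)·0 = 0.
The weights sum to 4/5.
So P(the ruby in chest 3 | the guide opened chest 5) = (1/5) / (4/5) = 1/4.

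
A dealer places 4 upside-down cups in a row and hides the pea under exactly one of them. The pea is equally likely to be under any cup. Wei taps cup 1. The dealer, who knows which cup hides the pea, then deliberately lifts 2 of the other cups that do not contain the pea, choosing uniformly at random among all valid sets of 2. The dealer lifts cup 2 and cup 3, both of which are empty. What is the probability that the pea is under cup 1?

1/4

Apply Bayes' rule, conditioning on where the pea actually is.
If it is under cup 1 (prior 1/4): the dealer has 3 equally likely choices, so probability 1/3; weight (1/4)·(1/3) = 1/12.
If it is under either of cups 2 and 3 (prior 1/4 each): that cup was opened and seen not to hold the prize — ruled out; weight (1/4)·0 = 0 each.
If it is under cup 4 (prior 1/4): the dealer has no choice, probability 1; weight (1/4)·1 = 1/4.
The weights sum to 1/3.
So P(the pea under cup 1 | the dealer opened cup 2 and cup 3) = (1/12) / (1/3) = 1/4.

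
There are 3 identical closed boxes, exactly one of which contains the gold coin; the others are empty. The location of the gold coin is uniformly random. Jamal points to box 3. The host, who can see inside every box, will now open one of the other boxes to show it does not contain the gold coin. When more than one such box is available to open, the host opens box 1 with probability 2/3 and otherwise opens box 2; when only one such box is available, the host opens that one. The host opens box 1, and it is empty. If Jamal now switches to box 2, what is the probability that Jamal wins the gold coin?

3/5

Condition on the true location of the gold coin.
If it is in box 1 (prior 1/3): the host opened box 1, so this case is ruled out; weight (1/3)·0 = 0.
If it is in box 2 (prior 1/3): only box 1 is available, probability 1; weight (1/3)·1 = 1/3.
If it is in box 3 (prior 1/3): box 1 is available, opened with probability 2/3; weight (1/3)·(2/3) = 2/9.
The weights sum to 5/9.
So P(the gold coin in box 2 | the host opened box 1) = (1/3) / (5/9) = 3/5.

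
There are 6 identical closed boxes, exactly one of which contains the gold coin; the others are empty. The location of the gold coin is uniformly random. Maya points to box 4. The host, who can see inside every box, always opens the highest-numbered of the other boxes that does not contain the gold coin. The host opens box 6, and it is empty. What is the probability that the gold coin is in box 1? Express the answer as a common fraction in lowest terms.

1/5

Apply Bayes' rule, conditioning on where the gold coin actually is.
If it is in any of boxes 1, 2, 3, 4, and 5 (prior 1/6 each): box 6 is the highest-numbered option available, probability 1; weight (1/6)·1 = 1/6 each.
If it is in box 6 (prior 1/6): the host opened box 6, so this case is ruled out; weight (1/6)·0 = 0.
The weights sum to 5/6.
So P(the gold coin in box 1 | the host opened box 6) = (1/6) / (5/6) = 1/5.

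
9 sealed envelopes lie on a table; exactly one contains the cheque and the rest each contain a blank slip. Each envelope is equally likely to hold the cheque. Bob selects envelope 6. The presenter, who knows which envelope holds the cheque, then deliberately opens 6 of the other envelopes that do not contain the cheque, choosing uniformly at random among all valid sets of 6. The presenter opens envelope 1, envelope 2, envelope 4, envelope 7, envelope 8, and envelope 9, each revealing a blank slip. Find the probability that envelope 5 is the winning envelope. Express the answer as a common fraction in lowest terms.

Consider each possible location of the cheque in turn.
If it is in any of envelopes 1, 2, 4, 7, 8, and 9 (prior 1/9 each): that envelope was opened and seen not to hold the prize — ruled out; weight (1/9)·0 = 0 each.
If it is in either of envelopes 3 and 5 (prior 1/9 each): the presenter has 7 equally likely choices, so probability 1/7; weight (1/9)·(1/7) = 1/63 each.
If it is in envelope 6 (prior 1/9): the presenter has 28 equally likely choices, so probability 1/28; weight (1/9)·(1/28) = 1/252.
The weights sum to 1/28.
So P(the cheque in envelope 5 | the presenter opened envelope 1, envelope 2, envelope 4, envelope 7, envelope 8, and envelope 9) = (1/63) / (1/28) = 4/9.

4/9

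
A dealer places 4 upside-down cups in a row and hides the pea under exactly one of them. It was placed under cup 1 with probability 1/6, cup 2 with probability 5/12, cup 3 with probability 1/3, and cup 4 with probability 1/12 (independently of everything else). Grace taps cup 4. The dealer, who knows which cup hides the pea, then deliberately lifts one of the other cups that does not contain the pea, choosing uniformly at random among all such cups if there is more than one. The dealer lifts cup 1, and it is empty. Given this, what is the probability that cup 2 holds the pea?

Consider each possible location of the pea in turn.
If it is under cup 1 (prior 1/6): the dealer opened cup 1, so this case is ruled out; weight (1/6)·0 = 0.
If it is under cup 2 (prior 5/12): the dealer has 2 equally likely choices, so probability 1/2; weight (5/12)·(1/2) = 5/24.
If it is under cup 3 (prior 1/3): the dealer has 2 equally likely choices, so probability 1/2; weight (1/3)·(1/2) = 1/6.
If it is under cup 4 (prior 1/12): the dealer has 3 equally likely choices, so probability 1/3; weight (1/12)·(1/3) = 1/36.
The weights sum to 29/72.
So P(the pea under cup 2 | the dealer opened cup 1) = (5/24) / (29/72) = 15/29.

15/29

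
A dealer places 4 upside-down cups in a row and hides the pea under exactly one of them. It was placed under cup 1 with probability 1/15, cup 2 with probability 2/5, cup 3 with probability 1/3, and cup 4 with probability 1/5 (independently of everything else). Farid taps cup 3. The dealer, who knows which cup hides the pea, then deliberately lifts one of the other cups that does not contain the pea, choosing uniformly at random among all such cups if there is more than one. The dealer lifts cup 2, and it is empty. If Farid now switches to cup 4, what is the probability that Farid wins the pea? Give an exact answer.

Apply Bayes' rule, conditioning on where the pea actually is.
If it is under cup 1 (prior 1/15): the dealer has 2 equally likely choices, so probability 1/2; weight (1/15)·(1/2) = 1/30.
If it is under cup 2 (prior 2/5): the dealer opened cup 2, so this case is ruled out; weight (2/5)·0 = 0.
If it is under cup 3 (prior 1/3): the dealer has 3 equally likely choices, so probability 1/3; weight (1/3)·(1/3) = 1/9.
If it is under cup 4 (prior 1/5): the dealer has 2 equally likely choices, so probability 1/2; weight (1/5)·(1/2) = 1/10.
The weights sum to 11/45.
So P(the pea under cup 4 | the dealer opened cup 2) = (1/10) / (11/45) = 9/22.

9/22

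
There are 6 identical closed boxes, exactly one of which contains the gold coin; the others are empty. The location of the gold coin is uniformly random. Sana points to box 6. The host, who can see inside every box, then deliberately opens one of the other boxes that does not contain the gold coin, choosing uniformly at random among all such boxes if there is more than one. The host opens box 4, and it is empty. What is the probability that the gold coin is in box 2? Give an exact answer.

5/24

Apply Bayes' rule, conditioning on where the gold coin actually is.
If it is in any of boxes 1, 2, 3, and 5 (prior 1/6 each): the host has 4 equally likely choices, so probability 1/4; weight (1/6)·(1/4) = 1/24 each.
If it is in box 4 (prior 1/6): the host opened box 4, so this case is ruled out; weight (1/6)·0 = 0.
If it is in box 6 (prior 1/6): the host has 5 equally likely choices, so probability 1/5; weight (1/6)·(1/5) = 1/30.
The weights sum to 1/5.
So P(the gold coin in box 2 | the host opened box 4) = (1/24) / (1/5) = 5/24.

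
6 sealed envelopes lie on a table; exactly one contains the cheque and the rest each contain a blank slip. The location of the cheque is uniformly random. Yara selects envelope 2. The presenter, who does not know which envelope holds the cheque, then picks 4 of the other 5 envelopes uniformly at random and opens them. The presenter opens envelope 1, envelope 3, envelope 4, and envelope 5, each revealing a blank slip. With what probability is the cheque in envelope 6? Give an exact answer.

1/2

Because the presenter chose which envelopes to open without knowing where the cheque is, the choice is independent of the prize location. Learning that none of the 4 opened envelopes holds the cheque simply rules out those 4 locations and leaves the remaining 2 envelopes still equally likely by symmetry.
So P(the cheque in envelope 6) = 1/2.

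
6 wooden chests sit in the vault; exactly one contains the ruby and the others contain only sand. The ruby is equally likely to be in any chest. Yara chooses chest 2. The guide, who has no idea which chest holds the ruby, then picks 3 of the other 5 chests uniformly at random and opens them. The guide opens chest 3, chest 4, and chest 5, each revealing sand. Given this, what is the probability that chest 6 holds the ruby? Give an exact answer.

Apply Bayes' rule, conditioning on where the ruby actually is.
If it is in any of chests 1, 2, and 6 (prior 1/6 each): the guide picks exactly this set with probability 1/10 regardless, and none is the prize; weight (1/6)·(1/10) = 1/60 each.
If it is in any of chests 3, 4, and 5 (prior 1/6 each): that chest was opened and seen not to hold the prize — ruled out; weight (1/6)·0 = 0 each.
The weights sum to 1/20.
So P(the ruby in chest 6 | the guide opened chest 3, chest 4, and chest 5) = (1/60) / (1/20) = 1/3.

1/3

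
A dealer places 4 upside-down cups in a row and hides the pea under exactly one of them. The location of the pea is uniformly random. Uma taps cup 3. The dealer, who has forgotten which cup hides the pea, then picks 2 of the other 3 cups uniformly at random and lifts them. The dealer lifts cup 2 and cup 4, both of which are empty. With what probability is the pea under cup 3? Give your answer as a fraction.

1/2

Condition on the true location of the pea.
If it is under either of cups 1 and 3 (prior 1/4 each): the dealer picks exactly this set with probability 1/3 regardless, and none is the prize; weight (1/4)·(1/3) = 1/12 each.
If it is under either of cups 2 and 4 (prior 1/4 each): that cup was opened and seen not to hold the prize — ruled out; weight (1/4)·0 = 0 each.
The weights sum to 1/6.
So P(the pea under cup 3 | the dealer opened cup 2 and cup 4) = (1/12) / (1/6) = 1/2.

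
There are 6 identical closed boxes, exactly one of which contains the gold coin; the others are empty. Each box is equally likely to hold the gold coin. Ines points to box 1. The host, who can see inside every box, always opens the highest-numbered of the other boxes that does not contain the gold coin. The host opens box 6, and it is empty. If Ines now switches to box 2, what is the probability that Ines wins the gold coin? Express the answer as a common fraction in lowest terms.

Apply Bayes' rule, conditioning on where the gold coin actually is.
If it is in any of boxes 1, 2, 3, 4, and 5 (prior 1/6 each): box 6 is the highest-numbered option available, probability 1; weight (1/6)·1 = 1/6 each.
If it is in box 6 (prior 1/6): the host opened box 6, so this case is ruled out; weight (1/6)·0 = 0.
The weights sum to 5/6.
So P(the gold coin in box 2 | the host opened box 6) = (1/6) / (5/6) = 1/5.

1/5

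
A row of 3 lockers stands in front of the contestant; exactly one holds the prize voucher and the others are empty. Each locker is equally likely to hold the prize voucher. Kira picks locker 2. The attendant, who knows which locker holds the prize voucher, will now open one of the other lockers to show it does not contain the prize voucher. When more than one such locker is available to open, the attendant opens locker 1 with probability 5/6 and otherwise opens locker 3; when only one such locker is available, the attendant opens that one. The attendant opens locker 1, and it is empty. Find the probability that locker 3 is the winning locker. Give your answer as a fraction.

Condition on the true location of the prize voucher.
If it is in locker 1 (prior 1/3): the attendant opened locker 1, so this case is ruled out; weight (1/3)·0 = 0.
If it is in locker 2 (prior 1/3): locker 1 is available, opened with probability 5/6; weight (1/3)·(5/6) = 5/18.
If it is in locker 3 (prior 1/3): only locker 1 is available, probability 1; weight (1/3)·1 = 1/3.
The weights sum to 11/18.
So P(the prize voucher in locker 3 | the attendant opened locker 1) = (1/3) / (11/18) = 6/11.

6/11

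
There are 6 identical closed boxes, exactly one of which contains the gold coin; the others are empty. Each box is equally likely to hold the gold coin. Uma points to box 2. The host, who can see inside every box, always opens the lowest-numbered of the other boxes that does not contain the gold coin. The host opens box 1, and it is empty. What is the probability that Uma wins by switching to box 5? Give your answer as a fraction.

Apply Bayes' rule, conditioning on where the gold coin actually is.
If it is in box 1 (prior 1/6): the host opened box 1, so this case is ruled out; weight (1/6)·0 = 0.
If it is in any of boxes 2, 3, 4, 5, and 6 (prior 1/6 each): box 1 is the lowest-numbered option available, probability 1; weight (1/6)·1 = 1/6 each.
The weights sum to 5/6.
So P(the gold coin in box 5 | the host opened box 1) = (1/6) / (5/6) = 1/5.

1/5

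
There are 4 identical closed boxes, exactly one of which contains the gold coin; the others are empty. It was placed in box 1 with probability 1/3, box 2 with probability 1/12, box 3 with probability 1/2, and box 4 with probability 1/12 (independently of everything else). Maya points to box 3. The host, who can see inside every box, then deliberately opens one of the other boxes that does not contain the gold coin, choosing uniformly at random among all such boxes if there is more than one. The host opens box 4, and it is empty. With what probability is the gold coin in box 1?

Apply Bayes' rule, conditioning on where the gold coin actually is.
If it is in box 1 (prior 1/3): the host has 2 equally likely choices, so probability 1/2; weight (1/3)·(1/2) = 1/6.
If it is in box 2 (prior 1/12): the host has 2 equally likely choices, so probability 1/2; weight (1/12)·(1/2) = 1/24.
If it is in box 3 (prior 1/2): the host has 3 equally likely choices, so probability 1/3; weight (1/2)·(1/3) = 1/6.
If it is in box 4 (prior 1/12): the host opened box 4, so this case is ruled out; weight (1/12)·0 = 0.
The weights sum to 3/8.
So P(the gold coin in box 1 | the host opened box 4) = (1/6) / (3/8) = 4/9.

4/9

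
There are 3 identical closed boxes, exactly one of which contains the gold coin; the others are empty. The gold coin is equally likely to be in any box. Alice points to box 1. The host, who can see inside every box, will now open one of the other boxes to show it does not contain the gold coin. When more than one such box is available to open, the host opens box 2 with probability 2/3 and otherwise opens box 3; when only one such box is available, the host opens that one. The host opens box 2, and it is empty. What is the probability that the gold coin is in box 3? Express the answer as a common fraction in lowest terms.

3/5

Condition on the true location of the gold coin.
If it is in box 1 (prior 1/3): box 2 is available, opened with probability 2/3; weight (1/3)·(2/3) = 2/9.
If it is in box 2 (prior 1/3): the host opened box 2, so this case is ruled out; weight (1/3)·0 = 0.
If it is in box 3 (prior 1/3): only box 2 is available, probability 1; weight (1/3)·1 = 1/3.
The weights sum to 5/9.
So P(the gold coin in box 3 | the host opened box 2) = (1/3) / (5/9) = 3/5.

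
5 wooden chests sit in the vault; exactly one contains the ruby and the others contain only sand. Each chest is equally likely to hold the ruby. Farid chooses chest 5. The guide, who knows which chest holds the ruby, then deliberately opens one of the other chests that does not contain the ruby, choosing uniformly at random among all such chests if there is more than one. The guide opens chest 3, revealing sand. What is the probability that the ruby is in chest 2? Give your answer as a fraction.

Condition on the true location of the ruby.
If it is in any of chests 1, 2, and 4 (prior 1/5 each): the guide has 3 equally likely choices, so probability 1/3; weight (1/5)·(1/3) = 1/15 each.
If it is in chest 3 (prior 1/5): the guide opened chest 3, so this case is ruled out; weight (1/5)·0 = 0.
If it is in chest 5 (prior 1/5): the guide has 4 equally likely choices, so probability 1/4; weight (1/5)·(1/4) = 1/20.
The weights sum to 1/4.
So P(the ruby in chest 2 | the guide opened chest 3) = (1/15) / (1/4) = 4/15.

4/15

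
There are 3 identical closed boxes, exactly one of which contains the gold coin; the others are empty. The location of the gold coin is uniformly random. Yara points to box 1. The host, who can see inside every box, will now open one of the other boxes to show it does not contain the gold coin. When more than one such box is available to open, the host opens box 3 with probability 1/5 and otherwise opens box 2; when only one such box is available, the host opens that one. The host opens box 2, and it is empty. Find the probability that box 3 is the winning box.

5/9

Apply Bayes' rule, conditioning on where the gold coin actually is.
If it is in box 1 (prior 1/3): box 3 is available but not opened, probability 4/5; weight (1/3)·(4/5) = 4/15.
If it is in box 2 (prior 1/3): the host opened box 2, so this case is ruled out; weight (1/3)·0 = 0.
If it is in box 3 (prior 1/3): only box 2 is available, probability 1; weight (1/3)·1 = 1/3.
The weights sum to 3/5.
So P(the gold coin in box 3 | the host opened box 2) = (1/3) / (3/5) = 5/9.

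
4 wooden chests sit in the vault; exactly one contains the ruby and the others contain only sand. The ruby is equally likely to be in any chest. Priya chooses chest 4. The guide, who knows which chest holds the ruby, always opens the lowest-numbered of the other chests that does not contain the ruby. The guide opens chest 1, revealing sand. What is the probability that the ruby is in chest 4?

Consider each possible location of the ruby in turn.
If it is in chest 1 (prior 1/4): the guide opened chest 1, so this case is ruled out; weight (1/4)·0 = 0.
If it is in any of chests 2, 3, and 4 (prior 1/4 each): chest 1 is the lowest-numbered option available, probability 1; weight (1/4)·1 = 1/4 each.
The weights sum to 3/4.
So P(the ruby in chest 4 | the guide opened chest 1) = (1/4) / (3/4) = 1/3.

1/3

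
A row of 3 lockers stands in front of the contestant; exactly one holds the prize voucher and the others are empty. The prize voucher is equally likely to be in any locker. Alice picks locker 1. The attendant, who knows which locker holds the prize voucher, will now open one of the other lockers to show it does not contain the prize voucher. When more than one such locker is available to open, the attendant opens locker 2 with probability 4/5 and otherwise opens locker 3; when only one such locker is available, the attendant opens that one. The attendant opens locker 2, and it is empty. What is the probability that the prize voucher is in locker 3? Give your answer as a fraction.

Consider each possible location of the prize voucher in turn.
If it is in locker 1 (prior 1/3): locker 2 is available, opened with probability 4/5; weight (1/3)·(4/5) = 4/15.
If it is in locker 2 (prior 1/3): the attendant opened locker 2, so this case is ruled out; weight (1/3)·0 = 0.
If it is in locker 3 (prior 1/3): only locker 2 is available, probability 1; weight (1/3)·1 = 1/3.
The weights sum to 3/5.
So P(the prize voucher in locker 3 | the attendant opened locker 2) = (1/3) / (3/5) = 5/9.

5/9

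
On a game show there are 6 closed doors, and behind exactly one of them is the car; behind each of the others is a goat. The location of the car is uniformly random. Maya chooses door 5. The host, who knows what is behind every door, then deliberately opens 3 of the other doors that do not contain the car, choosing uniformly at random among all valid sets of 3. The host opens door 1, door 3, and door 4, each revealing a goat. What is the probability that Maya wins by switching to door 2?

5/12

Apply Bayes' rule, conditioning on where the car actually is.
If it is behind any of doors 1, 3, and 4 (prior 1/6 each): that door was opened and seen not to hold the prize — ruled out; weight (1/6)·0 = 0 each.
If it is behind either of doors 2 and 6 (prior 1/6 each): the host has 4 equally likely choices, so probability 1/4; weight (1/6)·(1/4) = 1/24 each.
If it is behind door 5 (prior 1/6): the host has 10 equally likely choices, so probability 1/10; weight (1/6)·(1/10) = 1/60.
The weights sum to 1/10.
So P(the car behind door 2 | the host opened door 1, door 3, and door 4) = (1/24) / (1/10) = 5/12.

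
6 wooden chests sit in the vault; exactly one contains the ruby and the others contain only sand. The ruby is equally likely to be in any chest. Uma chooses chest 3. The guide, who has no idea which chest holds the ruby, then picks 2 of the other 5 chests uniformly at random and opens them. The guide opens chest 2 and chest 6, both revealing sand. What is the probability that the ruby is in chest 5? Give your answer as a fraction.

1/4

Because the guide chose which chests to open without knowing where the ruby is, the choice is independent of the prize location. Learning that none of the 2 opened chests holds the ruby simply rules out those 2 locations and leaves the remaining 4 chests still equally likely by symmetry.
So P(the ruby in chest 5) = 1/4.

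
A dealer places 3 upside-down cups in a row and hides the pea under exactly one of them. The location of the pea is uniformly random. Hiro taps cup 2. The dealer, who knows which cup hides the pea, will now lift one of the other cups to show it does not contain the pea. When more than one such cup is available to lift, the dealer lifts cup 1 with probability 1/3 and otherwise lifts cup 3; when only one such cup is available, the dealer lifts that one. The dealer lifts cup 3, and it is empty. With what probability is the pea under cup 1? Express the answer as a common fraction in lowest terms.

3/5

Apply Bayes' rule, conditioning on where the pea actually is.
If it is under cup 1 (prior 1/3): only cup 3 is available, probability 1; weight (1/3)·1 = 1/3.
If it is under cup 2 (prior 1/3): cup 1 is available but not opened, probability 2/3; weight (1/3)·(2/3) = 2/9.
If it is under cup 3 (prior 1/3): the dealer opened cup 3, so this case is ruled out; weight (1/3)·0 = 0.
The weights sum to 5/9.
So P(the pea under cup 1 | the dealer opened cup 3) = (1/3) / (5/9) = 3/5.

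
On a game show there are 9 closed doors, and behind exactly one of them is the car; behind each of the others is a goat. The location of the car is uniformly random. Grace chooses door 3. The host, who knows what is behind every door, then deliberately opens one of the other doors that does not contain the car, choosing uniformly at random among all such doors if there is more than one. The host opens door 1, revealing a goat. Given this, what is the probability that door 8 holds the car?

8/63

Apply Bayes' rule, conditioning on where the car actually is.
If it is behind door 1 (prior 1/9): the host opened door 1, so this case is ruled out; weight (1/9)·0 = 0.
If it is behind any of doors 2, 4, 5, 6, 7, 8, and 9 (prior 1/9 each): the host has 7 equally likely choices, so probability 1/7; weight (1/9)·(1/7) = 1/63 each.
If it is behind door 3 (prior 1/9): the host has 8 equally likely choices, so probability 1/8; weight (1/9)·(1/8) = 1/72.
The weights sum to 1/8.
So P(the car behind door 8 | the host opened door 1) = (1/63) / (1/8) = 8/63.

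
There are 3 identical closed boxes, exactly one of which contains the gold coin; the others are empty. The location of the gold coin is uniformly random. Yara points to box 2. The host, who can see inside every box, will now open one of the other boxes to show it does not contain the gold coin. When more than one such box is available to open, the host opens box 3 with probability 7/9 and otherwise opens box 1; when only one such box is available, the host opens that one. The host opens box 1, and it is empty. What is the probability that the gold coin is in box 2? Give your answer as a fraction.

2/11

Condition on the true location of the gold coin.
If it is in box 1 (prior 1/3): the host opened box 1, so this case is ruled out; weight (1/3)·0 = 0.
If it is in box 2 (prior 1/3): box 3 is available but not opened, probability 2/9; weight (1/3)·(2/9) = 2/27.
If it is in box 3 (prior 1/3): only box 1 is available, probability 1; weight (1/3)·1 = 1/3.
The weights sum to 11/27.
So P(the gold coin in box 2 | the host opened box 1) = (2/27) / (11/27) = 2/11.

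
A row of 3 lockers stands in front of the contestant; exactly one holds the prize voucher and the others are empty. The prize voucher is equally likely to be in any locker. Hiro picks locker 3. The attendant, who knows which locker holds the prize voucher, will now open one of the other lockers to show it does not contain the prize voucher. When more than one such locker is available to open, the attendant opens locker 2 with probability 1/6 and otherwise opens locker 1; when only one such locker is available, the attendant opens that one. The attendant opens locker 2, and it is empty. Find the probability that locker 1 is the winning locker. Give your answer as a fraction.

6/7

Condition on the true location of the prize voucher.
If it is in locker 1 (prior 1/3): only locker 2 is available, probability 1; weight (1/3)·1 = 1/3.
If it is in locker 2 (prior 1/3): the attendant opened locker 2, so this case is ruled out; weight (1/3)·0 = 0.
If it is in locker 3 (prior 1/3): locker 2 is available, opened with probability 1/6; weight (1/3)·(1/6) = 1/18.
The weights sum to 7/18.
So P(the prize voucher in locker 1 | the attendant opened locker 2) = (1/3) / (7/18) = 6/7.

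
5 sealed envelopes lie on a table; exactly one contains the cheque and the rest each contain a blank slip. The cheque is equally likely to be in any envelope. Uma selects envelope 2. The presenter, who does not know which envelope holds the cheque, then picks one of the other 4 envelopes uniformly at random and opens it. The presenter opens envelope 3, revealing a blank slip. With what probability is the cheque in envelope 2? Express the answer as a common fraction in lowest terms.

1/4

Condition on the true location of the cheque.
If it is in any of envelopes 1, 2, 4, and 5 (prior 1/5 each): the presenter picks envelope 3 with probability 1/4 regardless, and it is not the prize; weight (1/5)·(1/4) = 1/20 each.
If it is in envelope 3 (prior 1/5): the presenter opened envelope 3, so this case is ruled out; weight (1/5)·0 = 0.
The weights sum to 1/5.
So P(the cheque in envelope 2 | the presenter opened envelope 3) = (1/20) / (1/5) = 1/4.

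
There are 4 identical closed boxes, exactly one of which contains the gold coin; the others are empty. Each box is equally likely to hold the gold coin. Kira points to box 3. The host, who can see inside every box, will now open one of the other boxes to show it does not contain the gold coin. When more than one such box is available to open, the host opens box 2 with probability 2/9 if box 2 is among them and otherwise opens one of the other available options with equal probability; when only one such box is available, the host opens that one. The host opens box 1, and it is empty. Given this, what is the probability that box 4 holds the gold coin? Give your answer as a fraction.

7/15

Consider each possible location of the gold coin in turn.
If it is in box 1 (prior 1/4): the host opened box 1, so this case is ruled out; weight (1/4)·0 = 0.
If it is in box 2 (prior 1/4): box 2 holds the prize so is unavailable; the host chooses uniformly among the 2 others, probability 1/2; weight (1/4)·(1/2) = 1/8.
If it is in box 3 (prior 1/4): box 2 is available but not opened; box 1 gets probability (1 − 2/9)/2 = 7/18; weight (1/4)·(7/18) = 7/72.
If it is in box 4 (prior 1/4): box 2 is available but not opened, probability 7/9; weight (1/4)·(7/9) = 7/36.
The weights sum to 5/12.
So P(the gold coin in box 4 | the host opened box 1) = (7/36) / (5/12) = 7/15.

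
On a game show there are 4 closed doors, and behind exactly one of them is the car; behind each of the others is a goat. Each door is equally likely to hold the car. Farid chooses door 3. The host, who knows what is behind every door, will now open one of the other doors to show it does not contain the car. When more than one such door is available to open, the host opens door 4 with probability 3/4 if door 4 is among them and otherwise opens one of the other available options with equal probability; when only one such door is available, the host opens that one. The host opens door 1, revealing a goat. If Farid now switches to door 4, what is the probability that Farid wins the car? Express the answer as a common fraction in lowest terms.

Apply Bayes' rule, conditioning on where the car actually is.
If it is behind door 1 (prior 1/4): the host opened door 1, so this case is ruled out; weight (1/4)·0 = 0.
If it is behind door 2 (prior 1/4): door 4 is available but not opened, probability 1/4; weight (1/4)·(1/4) = 1/16.
If it is behind door 3 (prior 1/4): door 4 is available but not opened; door 1 gets probability (1 − 3/4)/2 = 1/8; weight (1/4)·(1/8) = 1/32.
If it is behind door 4 (prior 1/4): door 4 holds the prize so is unavailable; the host chooses uniformly among the 2 others, probability 1/2; weight (1/4)·(1/2) = 1/8.
The weights sum to 7/32.
So P(the car behind door 4 | the host opened door 1) = (1/8) / (7/32) = 4/7.

4/7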